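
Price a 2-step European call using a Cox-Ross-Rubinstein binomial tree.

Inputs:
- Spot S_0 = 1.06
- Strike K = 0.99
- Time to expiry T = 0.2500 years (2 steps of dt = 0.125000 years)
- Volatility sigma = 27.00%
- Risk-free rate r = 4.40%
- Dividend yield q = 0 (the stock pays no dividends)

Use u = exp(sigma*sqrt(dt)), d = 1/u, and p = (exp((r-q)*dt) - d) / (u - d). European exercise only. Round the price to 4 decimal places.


Answer: Price = V(0,0) = 0.1085

Derivation:
dt = T/N = 0.125000
u = exp(sigma*sqrt(dt)) = 1.100164; d = 1/u = 0.908955
p = (exp((r-q)*dt) - d) / (u - d) = 0.504997
Discount per step: exp(-r*dt) = 0.994515
Stock lattice S(k, i) with i counting down-moves:
  k=0: S(0,0) = 1.0600
  k=1: S(1,0) = 1.1662; S(1,1) = 0.9635
  k=2: S(2,0) = 1.2830; S(2,1) = 1.0600; S(2,2) = 0.8758
Terminal payoffs V(N, i) = max(S_T - K, 0):
  V(2,0) = 0.292983; V(2,1) = 0.070000; V(2,2) = 0.000000
Backward induction: V(k, i) = exp(-r*dt) * [p * V(k+1, i) + (1-p) * V(k+1, i+1)].
  V(1,0) = exp(-r*dt) * [p*0.292983 + (1-p)*0.070000] = 0.181604
  V(1,1) = exp(-r*dt) * [p*0.070000 + (1-p)*0.000000] = 0.035156
  V(0,0) = exp(-r*dt) * [p*0.181604 + (1-p)*0.035156] = 0.108513


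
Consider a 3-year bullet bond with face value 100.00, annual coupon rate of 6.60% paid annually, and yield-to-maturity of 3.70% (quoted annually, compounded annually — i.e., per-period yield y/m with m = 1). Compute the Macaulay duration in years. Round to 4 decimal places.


Coupon per period c = face * coupon_rate / m = 6.600000
Periods per year m = 1; per-period yield y/m = 0.037000
Number of cashflows N = 3
Cashflows (t years, CF_t, discount factor 1/(1+y/m)^(m*t), PV):
  t = 1.0000: CF_t = 6.600000, DF = 0.964320, PV = 6.364513
  t = 2.0000: CF_t = 6.600000, DF = 0.929913, PV = 6.137428
  t = 3.0000: CF_t = 106.600000, DF = 0.896734, PV = 95.591865
Price P = sum_t PV_t = 108.093806
Macaulay numerator sum_t t * PV_t:
  t * PV_t at t = 1.0000: 6.364513
  t * PV_t at t = 2.0000: 12.274856
  t * PV_t at t = 3.0000: 286.775595
Macaulay duration D = (sum_t t * PV_t) / P = 305.414965 / 108.093806 = 2.825462

Answer: Macaulay duration = 2.8255 years


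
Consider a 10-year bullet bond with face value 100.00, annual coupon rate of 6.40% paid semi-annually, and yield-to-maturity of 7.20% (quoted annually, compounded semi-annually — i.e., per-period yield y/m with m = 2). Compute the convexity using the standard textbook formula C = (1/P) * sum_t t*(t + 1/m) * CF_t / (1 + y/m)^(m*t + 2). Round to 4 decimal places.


Answer: Convexity = 65.4429

Derivation:
Coupon per period c = face * coupon_rate / m = 3.200000
Periods per year m = 2; per-period yield y/m = 0.036000
Number of cashflows N = 20
Cashflows (t years, CF_t, discount factor 1/(1+y/m)^(m*t), PV):
  t = 0.5000: CF_t = 3.200000, DF = 0.965251, PV = 3.088803
  t = 1.0000: CF_t = 3.200000, DF = 0.931709, PV = 2.981470
  t = 1.5000: CF_t = 3.200000, DF = 0.899333, PV = 2.877867
  t = 2.0000: CF_t = 3.200000, DF = 0.868082, PV = 2.777864
  t = 2.5000: CF_t = 3.200000, DF = 0.837917, PV = 2.681336
  t = 3.0000: CF_t = 3.200000, DF = 0.808801, PV = 2.588162
  t = 3.5000: CF_t = 3.200000, DF = 0.780696, PV = 2.498226
  t = 4.0000: CF_t = 3.200000, DF = 0.753567, PV = 2.411415
  t = 4.5000: CF_t = 3.200000, DF = 0.727381, PV = 2.327621
  t = 5.0000: CF_t = 3.200000, DF = 0.702106, PV = 2.246738
  t = 5.5000: CF_t = 3.200000, DF = 0.677708, PV = 2.168666
  t = 6.0000: CF_t = 3.200000, DF = 0.654158, PV = 2.093307
  t = 6.5000: CF_t = 3.200000, DF = 0.631427, PV = 2.020567
  t = 7.0000: CF_t = 3.200000, DF = 0.609486, PV = 1.950354
  t = 7.5000: CF_t = 3.200000, DF = 0.588307, PV = 1.882581
  t = 8.0000: CF_t = 3.200000, DF = 0.567863, PV = 1.817163
  t = 8.5000: CF_t = 3.200000, DF = 0.548131, PV = 1.754018
  t = 9.0000: CF_t = 3.200000, DF = 0.529084, PV = 1.693068
  t = 9.5000: CF_t = 3.200000, DF = 0.510699, PV = 1.634235
  t = 10.0000: CF_t = 103.200000, DF = 0.492952, PV = 50.872677
Price P = sum_t PV_t = 94.366137
Convexity numerator sum_t t*(t + 1/m) * CF_t / (1+y/m)^(m*t + 2):
  t = 0.5000: term = 1.438933
  t = 1.0000: term = 4.166796
  t = 1.5000: term = 8.044007
  t = 2.0000: term = 12.940810
  t = 2.5000: term = 18.736694
  t = 3.0000: term = 25.319856
  t = 3.5000: term = 32.586687
  t = 4.0000: term = 40.441283
  t = 4.5000: term = 48.794985
  t = 5.0000: term = 57.565941
  t = 5.5000: term = 66.678696
  t = 6.0000: term = 76.063799
  t = 6.5000: term = 85.657431
  t = 7.0000: term = 95.401059
  t = 7.5000: term = 105.241102
  t = 8.0000: term = 115.128619
  t = 8.5000: term = 125.019011
  t = 9.0000: term = 134.871748
  t = 9.5000: term = 144.650094
  t = 10.0000: term = 4976.848004
Convexity = (1/P) * sum = 6175.595555 / 94.366137 = 65.442920


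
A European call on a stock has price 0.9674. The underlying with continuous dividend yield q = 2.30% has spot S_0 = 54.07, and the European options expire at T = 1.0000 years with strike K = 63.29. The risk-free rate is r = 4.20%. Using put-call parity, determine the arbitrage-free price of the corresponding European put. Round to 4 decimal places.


Answer: Put price = 8.8137

Derivation:
Put-call parity: C - P = S_0 * exp(-qT) - K * exp(-rT).
S_0 * exp(-qT) = 54.0700 * 0.97726248 = 52.84058250
K * exp(-rT) = 63.2900 * 0.95886978 = 60.68686841
P = C - S*exp(-qT) + K*exp(-rT)
P = 0.9674 - 52.84058250 + 60.68686841 = 8.8137


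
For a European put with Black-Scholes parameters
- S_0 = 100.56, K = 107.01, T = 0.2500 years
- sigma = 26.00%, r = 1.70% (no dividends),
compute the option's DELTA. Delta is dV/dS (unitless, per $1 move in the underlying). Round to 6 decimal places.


d1 = -0.3805209520; d2 = -0.5105209520
phi(d1) = 0.3710803620; exp(-qT) = 1.0000000000; exp(-rT) = 0.9957590185
N(-d1) = 0.6482206266
Delta = -exp(-qT) * N(-d1) = -1.0000000000 * 0.6482206266 = -0.648221

Answer: Delta = -0.648221


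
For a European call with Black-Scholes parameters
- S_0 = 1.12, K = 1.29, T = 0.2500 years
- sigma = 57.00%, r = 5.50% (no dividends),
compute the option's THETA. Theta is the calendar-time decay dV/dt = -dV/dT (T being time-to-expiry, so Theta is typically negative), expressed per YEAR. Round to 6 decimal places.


d1 = -0.3050913441; d2 = -0.5900913441
phi(d1) = 0.3808007916; exp(-qT) = 1.0000000000; exp(-rT) = 0.9863440995
Theta = -S*exp(-qT)*phi(d1)*sigma/(2*sqrt(T)) - r*K*exp(-rT)*N(d2) + q*S*exp(-qT)*N(d1)
N(d1) = 0.3801482918; N(d2) = 0.2775647058; sqrt(T) = 0.5000000000
Term 1 = -1.1200 * 1.0000000000 * 0.3808007916 * 0.5700 / (2 * 0.5000000000) = -0.2431032254
Term 2 = -0.0550 * 1.2900 * 0.9863440995 * 0.2775647058 = -0.0194242873
Term 3 = 0 (no dividend yield, q = 0)
Theta = -0.2431032254 + (-0.0194242873) + (0.0000000000) = -0.262528

Answer: Theta = -0.262528


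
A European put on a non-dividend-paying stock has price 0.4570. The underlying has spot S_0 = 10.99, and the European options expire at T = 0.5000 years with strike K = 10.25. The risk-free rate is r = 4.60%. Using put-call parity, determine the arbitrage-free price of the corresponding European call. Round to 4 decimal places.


Put-call parity: C - P = S_0 * exp(-qT) - K * exp(-rT).
S_0 * exp(-qT) = 10.9900 * 1.00000000 = 10.99000000
K * exp(-rT) = 10.2500 * 0.97726248 = 10.01694046
C = P + S*exp(-qT) - K*exp(-rT)
C = 0.4570 + 10.99000000 - 10.01694046 = 1.4301

Answer: Call price = 1.4301


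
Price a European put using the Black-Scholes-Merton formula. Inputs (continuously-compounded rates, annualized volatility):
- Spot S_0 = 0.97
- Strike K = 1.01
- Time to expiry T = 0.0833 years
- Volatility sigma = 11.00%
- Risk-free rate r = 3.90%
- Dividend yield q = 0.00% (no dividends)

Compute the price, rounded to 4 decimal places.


d1 = (ln(S/K) + (r - q + 0.5*sigma^2) * T) / (sigma * sqrt(T)) = -1.15462308
d2 = d1 - sigma * sqrt(T) = -1.18637099
exp(-rT) = 0.99675657; exp(-qT) = 1.00000000
P = K * exp(-rT) * N(-d2) - S_0 * exp(-qT) * N(-d1)
N(-d1) = 0.87587759; N(-d2) = 0.88226209
P = 1.0100 * 0.99675657 * 0.88226209 - 0.9700 * 1.00000000 * 0.87587759 = 0.0386

Answer: Price = 0.0386


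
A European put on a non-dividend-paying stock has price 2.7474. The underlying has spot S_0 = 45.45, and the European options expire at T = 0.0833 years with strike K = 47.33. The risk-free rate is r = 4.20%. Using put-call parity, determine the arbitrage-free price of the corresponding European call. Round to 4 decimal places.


Answer: Call price = 1.0327

Derivation:
Put-call parity: C - P = S_0 * exp(-qT) - K * exp(-rT).
S_0 * exp(-qT) = 45.4500 * 1.00000000 = 45.45000000
K * exp(-rT) = 47.3300 * 0.99650751 = 47.16470059
C = P + S*exp(-qT) - K*exp(-rT)
C = 2.7474 + 45.45000000 - 47.16470059 = 1.0327


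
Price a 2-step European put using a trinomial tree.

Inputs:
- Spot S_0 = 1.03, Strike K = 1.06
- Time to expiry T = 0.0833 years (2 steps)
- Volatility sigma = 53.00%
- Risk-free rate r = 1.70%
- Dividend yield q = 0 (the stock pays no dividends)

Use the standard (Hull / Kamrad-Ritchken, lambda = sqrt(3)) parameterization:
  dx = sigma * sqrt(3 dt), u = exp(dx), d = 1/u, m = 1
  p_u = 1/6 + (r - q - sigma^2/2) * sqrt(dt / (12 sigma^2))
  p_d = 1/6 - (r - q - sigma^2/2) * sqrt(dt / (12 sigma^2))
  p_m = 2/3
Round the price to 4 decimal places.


dt = T/N = 0.041650; dx = sigma*sqrt(3*dt) = 0.187346
u = exp(dx) = 1.206044; d = 1/u = 0.829157
p_u = 0.152944, p_m = 0.666667, p_d = 0.180389
Discount per step: exp(-r*dt) = 0.999292
Stock lattice S(k, j) with j the centered position index:
  k=0: S(0,+0) = 1.0300
  k=1: S(1,-1) = 0.8540; S(1,+0) = 1.0300; S(1,+1) = 1.2422
  k=2: S(2,-2) = 0.7081; S(2,-1) = 0.8540; S(2,+0) = 1.0300; S(2,+1) = 1.2422; S(2,+2) = 1.4982
Terminal payoffs V(N, j) = max(K - S_T, 0):
  V(2,-2) = 0.351874; V(2,-1) = 0.205968; V(2,+0) = 0.030000; V(2,+1) = 0.000000; V(2,+2) = 0.000000
Backward induction: V(k, j) = exp(-r*dt) * [p_u * V(k+1, j+1) + p_m * V(k+1, j) + p_d * V(k+1, j-1)]
  V(1,-1) = exp(-r*dt) * [p_u*0.030000 + p_m*0.205968 + p_d*0.351874] = 0.205229
  V(1,+0) = exp(-r*dt) * [p_u*0.000000 + p_m*0.030000 + p_d*0.205968] = 0.057114
  V(1,+1) = exp(-r*dt) * [p_u*0.000000 + p_m*0.000000 + p_d*0.030000] = 0.005408
  V(0,+0) = exp(-r*dt) * [p_u*0.005408 + p_m*0.057114 + p_d*0.205229] = 0.075871

Answer: Price = V(0,0) = 0.0759


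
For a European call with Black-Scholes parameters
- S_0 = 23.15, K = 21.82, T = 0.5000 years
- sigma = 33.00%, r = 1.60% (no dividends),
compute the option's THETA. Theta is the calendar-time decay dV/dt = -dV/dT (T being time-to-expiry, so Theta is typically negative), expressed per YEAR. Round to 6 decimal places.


d1 = 0.4045199337; d2 = 0.1711746959
phi(d1) = 0.3676011642; exp(-qT) = 1.0000000000; exp(-rT) = 0.9920319148
Theta = -S*exp(-qT)*phi(d1)*sigma/(2*sqrt(T)) - r*K*exp(-rT)*N(d2) + q*S*exp(-qT)*N(d1)
N(d1) = 0.6570847887; N(d2) = 0.5679567982; sqrt(T) = 0.7071067812
Term 1 = -23.1500 * 1.0000000000 * 0.3676011642 * 0.3300 / (2 * 0.7071067812) = -1.9857602618
Term 2 = -0.0160 * 21.8200 * 0.9920319148 * 0.5679567982 = -0.1967051250
Term 3 = 0 (no dividend yield, q = 0)
Theta = -1.9857602618 + (-0.1967051250) + (0.0000000000) = -2.182465

Answer: Theta = -2.182465


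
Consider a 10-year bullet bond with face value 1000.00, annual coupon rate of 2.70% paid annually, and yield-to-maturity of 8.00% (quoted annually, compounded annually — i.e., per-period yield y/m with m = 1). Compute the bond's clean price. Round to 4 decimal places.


Answer: Price = 644.3657

Derivation:
Coupon per period c = face * coupon_rate / m = 27.000000
Periods per year m = 1; per-period yield y/m = 0.080000
Number of cashflows N = 10
Cashflows (t years, CF_t, discount factor 1/(1+y/m)^(m*t), PV):
  t = 1.0000: CF_t = 27.000000, DF = 0.925926, PV = 25.000000
  t = 2.0000: CF_t = 27.000000, DF = 0.857339, PV = 23.148148
  t = 3.0000: CF_t = 27.000000, DF = 0.793832, PV = 21.433471
  t = 4.0000: CF_t = 27.000000, DF = 0.735030, PV = 19.845806
  t = 5.0000: CF_t = 27.000000, DF = 0.680583, PV = 18.375746
  t = 6.0000: CF_t = 27.000000, DF = 0.630170, PV = 17.014580
  t = 7.0000: CF_t = 27.000000, DF = 0.583490, PV = 15.754241
  t = 8.0000: CF_t = 27.000000, DF = 0.540269, PV = 14.587260
  t = 9.0000: CF_t = 27.000000, DF = 0.500249, PV = 13.506722
  t = 10.0000: CF_t = 1027.000000, DF = 0.463193, PV = 475.699712
Price P = sum_t PV_t = 644.365686


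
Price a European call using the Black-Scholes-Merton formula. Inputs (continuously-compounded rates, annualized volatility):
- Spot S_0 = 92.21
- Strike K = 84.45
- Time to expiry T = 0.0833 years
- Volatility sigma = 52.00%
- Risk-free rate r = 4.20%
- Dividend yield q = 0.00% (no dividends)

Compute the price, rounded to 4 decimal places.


Answer: Price = 10.2489

Derivation:
d1 = (ln(S/K) + (r - q + 0.5*sigma^2) * T) / (sigma * sqrt(T)) = 0.68409506
d2 = d1 - sigma * sqrt(T) = 0.53401402
exp(-rT) = 0.99650751; exp(-qT) = 1.00000000
C = S_0 * exp(-qT) * N(d1) - K * exp(-rT) * N(d2)
N(d1) = 0.75304243; N(d2) = 0.70333408
C = 92.2100 * 1.00000000 * 0.75304243 - 84.4500 * 0.99650751 * 0.70333408 = 10.2489


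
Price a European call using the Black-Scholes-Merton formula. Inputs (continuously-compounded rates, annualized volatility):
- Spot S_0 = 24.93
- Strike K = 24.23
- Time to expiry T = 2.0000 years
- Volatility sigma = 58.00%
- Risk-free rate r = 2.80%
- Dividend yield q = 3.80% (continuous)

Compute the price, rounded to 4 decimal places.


Answer: Price = 7.4210

Derivation:
d1 = (ln(S/K) + (r - q + 0.5*sigma^2) * T) / (sigma * sqrt(T)) = 0.42046076
d2 = d1 - sigma * sqrt(T) = -0.39978310
exp(-rT) = 0.94553914; exp(-qT) = 0.92681621
C = S_0 * exp(-qT) * N(d1) - K * exp(-rT) * N(d2)
N(d1) = 0.66292556; N(d2) = 0.34465814
C = 24.9300 * 0.92681621 * 0.66292556 - 24.2300 * 0.94553914 * 0.34465814 = 7.4210


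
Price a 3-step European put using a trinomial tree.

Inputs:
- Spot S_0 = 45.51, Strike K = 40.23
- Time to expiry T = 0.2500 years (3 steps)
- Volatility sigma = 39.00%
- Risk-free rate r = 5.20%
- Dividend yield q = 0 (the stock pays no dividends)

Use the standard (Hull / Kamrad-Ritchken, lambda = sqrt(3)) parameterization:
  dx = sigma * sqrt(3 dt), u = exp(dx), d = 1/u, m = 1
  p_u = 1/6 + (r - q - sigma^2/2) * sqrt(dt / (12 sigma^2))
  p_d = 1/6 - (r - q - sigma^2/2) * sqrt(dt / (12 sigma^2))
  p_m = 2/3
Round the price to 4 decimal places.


dt = T/N = 0.083333; dx = sigma*sqrt(3*dt) = 0.195000
u = exp(dx) = 1.215311; d = 1/u = 0.822835
p_u = 0.161528, p_m = 0.666667, p_d = 0.171806
Discount per step: exp(-r*dt) = 0.995676
Stock lattice S(k, j) with j the centered position index:
  k=0: S(0,+0) = 45.5100
  k=1: S(1,-1) = 37.4472; S(1,+0) = 45.5100; S(1,+1) = 55.3088
  k=2: S(2,-2) = 30.8129; S(2,-1) = 37.4472; S(2,+0) = 45.5100; S(2,+1) = 55.3088; S(2,+2) = 67.2174
  k=3: S(3,-3) = 25.3539; S(3,-2) = 30.8129; S(3,-1) = 37.4472; S(3,+0) = 45.5100; S(3,+1) = 55.3088; S(3,+2) = 67.2174; S(3,+3) = 81.6900
Terminal payoffs V(N, j) = max(K - S_T, 0):
  V(3,-3) = 14.876112; V(3,-2) = 9.417142; V(3,-1) = 2.782795; V(3,+0) = 0.000000; V(3,+1) = 0.000000; V(3,+2) = 0.000000; V(3,+3) = 0.000000
Backward induction: V(k, j) = exp(-r*dt) * [p_u * V(k+1, j+1) + p_m * V(k+1, j) + p_d * V(k+1, j-1)]
  V(2,-2) = exp(-r*dt) * [p_u*2.782795 + p_m*9.417142 + p_d*14.876112] = 9.243251
  V(2,-1) = exp(-r*dt) * [p_u*0.000000 + p_m*2.782795 + p_d*9.417142] = 3.458096
  V(2,+0) = exp(-r*dt) * [p_u*0.000000 + p_m*0.000000 + p_d*2.782795] = 0.476032
  V(2,+1) = exp(-r*dt) * [p_u*0.000000 + p_m*0.000000 + p_d*0.000000] = 0.000000
  V(2,+2) = exp(-r*dt) * [p_u*0.000000 + p_m*0.000000 + p_d*0.000000] = 0.000000
  V(1,-1) = exp(-r*dt) * [p_u*0.476032 + p_m*3.458096 + p_d*9.243251] = 3.953164
  V(1,+0) = exp(-r*dt) * [p_u*0.000000 + p_m*0.476032 + p_d*3.458096] = 0.907534
  V(1,+1) = exp(-r*dt) * [p_u*0.000000 + p_m*0.000000 + p_d*0.476032] = 0.081431
  V(0,+0) = exp(-r*dt) * [p_u*0.081431 + p_m*0.907534 + p_d*3.953164] = 1.291742

Answer: Price = V(0,0) = 1.2917


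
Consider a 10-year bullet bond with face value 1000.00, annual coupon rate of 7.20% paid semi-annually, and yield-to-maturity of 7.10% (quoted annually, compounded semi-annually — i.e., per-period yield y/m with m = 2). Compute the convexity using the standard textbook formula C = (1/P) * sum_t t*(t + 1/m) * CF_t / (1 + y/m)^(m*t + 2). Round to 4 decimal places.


Coupon per period c = face * coupon_rate / m = 36.000000
Periods per year m = 2; per-period yield y/m = 0.035500
Number of cashflows N = 20
Cashflows (t years, CF_t, discount factor 1/(1+y/m)^(m*t), PV):
  t = 0.5000: CF_t = 36.000000, DF = 0.965717, PV = 34.765814
  t = 1.0000: CF_t = 36.000000, DF = 0.932609, PV = 33.573939
  t = 1.5000: CF_t = 36.000000, DF = 0.900637, PV = 32.422925
  t = 2.0000: CF_t = 36.000000, DF = 0.869760, PV = 31.311371
  t = 2.5000: CF_t = 36.000000, DF = 0.839942, PV = 30.237925
  t = 3.0000: CF_t = 36.000000, DF = 0.811147, PV = 29.201280
  t = 3.5000: CF_t = 36.000000, DF = 0.783338, PV = 28.200173
  t = 4.0000: CF_t = 36.000000, DF = 0.756483, PV = 27.233388
  t = 4.5000: CF_t = 36.000000, DF = 0.730549, PV = 26.299747
  t = 5.0000: CF_t = 36.000000, DF = 0.705503, PV = 25.398114
  t = 5.5000: CF_t = 36.000000, DF = 0.681316, PV = 24.527392
  t = 6.0000: CF_t = 36.000000, DF = 0.657959, PV = 23.686520
  t = 6.5000: CF_t = 36.000000, DF = 0.635402, PV = 22.874476
  t = 7.0000: CF_t = 36.000000, DF = 0.613619, PV = 22.090272
  t = 7.5000: CF_t = 36.000000, DF = 0.592582, PV = 21.332952
  t = 8.0000: CF_t = 36.000000, DF = 0.572267, PV = 20.601595
  t = 8.5000: CF_t = 36.000000, DF = 0.552648, PV = 19.895312
  t = 9.0000: CF_t = 36.000000, DF = 0.533701, PV = 19.213242
  t = 9.5000: CF_t = 36.000000, DF = 0.515404, PV = 18.554555
  t = 10.0000: CF_t = 1036.000000, DF = 0.497735, PV = 515.653169
Price P = sum_t PV_t = 1007.074159
Convexity numerator sum_t t*(t + 1/m) * CF_t / (1+y/m)^(m*t + 2):
  t = 0.5000: term = 16.211462
  t = 1.0000: term = 46.967057
  t = 1.5000: term = 90.713775
  t = 2.0000: term = 146.006398
  t = 2.5000: term = 211.501300
  t = 3.0000: term = 285.950575
  t = 3.5000: term = 368.196459
  t = 4.0000: term = 457.166052
  t = 4.5000: term = 551.866311
  t = 5.0000: term = 651.379304
  t = 5.5000: term = 754.857716
  t = 6.0000: term = 861.520592
  t = 6.5000: term = 970.649307
  t = 7.0000: term = 1081.583747
  t = 7.5000: term = 1193.718697
  t = 8.0000: term = 1306.500425
  t = 8.5000: term = 1419.423446
  t = 9.0000: term = 1532.027464
  t = 9.5000: term = 1643.894484
  t = 10.0000: term = 50494.814772
Convexity = (1/P) * sum = 64084.949344 / 1007.074159 = 63.634787

Answer: Convexity = 63.6348


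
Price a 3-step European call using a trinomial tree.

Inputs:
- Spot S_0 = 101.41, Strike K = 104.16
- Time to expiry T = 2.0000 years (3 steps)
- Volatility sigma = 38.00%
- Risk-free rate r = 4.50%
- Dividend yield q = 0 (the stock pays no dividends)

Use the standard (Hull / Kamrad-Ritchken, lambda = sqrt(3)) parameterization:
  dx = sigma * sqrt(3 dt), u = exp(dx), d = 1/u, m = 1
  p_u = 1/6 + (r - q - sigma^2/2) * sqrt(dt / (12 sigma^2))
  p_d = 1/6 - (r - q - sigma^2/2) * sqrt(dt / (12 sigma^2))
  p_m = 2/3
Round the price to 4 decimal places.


dt = T/N = 0.666667; dx = sigma*sqrt(3*dt) = 0.537401
u = exp(dx) = 1.711553; d = 1/u = 0.584265
p_u = 0.149795, p_m = 0.666667, p_d = 0.183538
Discount per step: exp(-r*dt) = 0.970446
Stock lattice S(k, j) with j the centered position index:
  k=0: S(0,+0) = 101.4100
  k=1: S(1,-1) = 59.2503; S(1,+0) = 101.4100; S(1,+1) = 173.5686
  k=2: S(2,-2) = 34.6178; S(2,-1) = 59.2503; S(2,+0) = 101.4100; S(2,+1) = 173.5686; S(2,+2) = 297.0718
  k=3: S(3,-3) = 20.2260; S(3,-2) = 34.6178; S(3,-1) = 59.2503; S(3,+0) = 101.4100; S(3,+1) = 173.5686; S(3,+2) = 297.0718; S(3,+3) = 508.4542
Terminal payoffs V(N, j) = max(S_T - K, 0):
  V(3,-3) = 0.000000; V(3,-2) = 0.000000; V(3,-1) = 0.000000; V(3,+0) = 0.000000; V(3,+1) = 69.408591; V(3,+2) = 192.911845; V(3,+3) = 404.294212
Backward induction: V(k, j) = exp(-r*dt) * [p_u * V(k+1, j+1) + p_m * V(k+1, j) + p_d * V(k+1, j-1)]
  V(2,-2) = exp(-r*dt) * [p_u*0.000000 + p_m*0.000000 + p_d*0.000000] = 0.000000
  V(2,-1) = exp(-r*dt) * [p_u*0.000000 + p_m*0.000000 + p_d*0.000000] = 0.000000
  V(2,+0) = exp(-r*dt) * [p_u*69.408591 + p_m*0.000000 + p_d*0.000000] = 10.089804
  V(2,+1) = exp(-r*dt) * [p_u*192.911845 + p_m*69.408591 + p_d*0.000000] = 72.948091
  V(2,+2) = exp(-r*dt) * [p_u*404.294212 + p_m*192.911845 + p_d*69.408591] = 195.941107
  V(1,-1) = exp(-r*dt) * [p_u*10.089804 + p_m*0.000000 + p_d*0.000000] = 1.466737
  V(1,+0) = exp(-r*dt) * [p_u*72.948091 + p_m*10.089804 + p_d*0.000000] = 17.132071
  V(1,+1) = exp(-r*dt) * [p_u*195.941107 + p_m*72.948091 + p_d*10.089804] = 77.475508
  V(0,+0) = exp(-r*dt) * [p_u*77.475508 + p_m*17.132071 + p_d*1.466737] = 22.607551

Answer: Price = V(0,0) = 22.6076


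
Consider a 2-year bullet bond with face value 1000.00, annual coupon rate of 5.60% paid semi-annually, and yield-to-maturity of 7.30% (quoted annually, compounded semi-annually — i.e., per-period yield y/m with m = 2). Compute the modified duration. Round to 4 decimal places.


Answer: Modified duration = 1.8507

Derivation:
Coupon per period c = face * coupon_rate / m = 28.000000
Periods per year m = 2; per-period yield y/m = 0.036500
Number of cashflows N = 4
Cashflows (t years, CF_t, discount factor 1/(1+y/m)^(m*t), PV):
  t = 0.5000: CF_t = 28.000000, DF = 0.964785, PV = 27.013989
  t = 1.0000: CF_t = 28.000000, DF = 0.930811, PV = 26.062701
  t = 1.5000: CF_t = 28.000000, DF = 0.898033, PV = 25.144912
  t = 2.0000: CF_t = 1028.000000, DF = 0.866409, PV = 890.668081
Price P = sum_t PV_t = 968.889683
First compute Macaulay numerator sum_t t * PV_t:
  t * PV_t at t = 0.5000: 13.506995
  t * PV_t at t = 1.0000: 26.062701
  t * PV_t at t = 1.5000: 37.717367
  t * PV_t at t = 2.0000: 1781.336163
Macaulay duration D = 1858.623226 / 968.889683 = 1.918302
Modified duration = D / (1 + y/m) = 1.918302 / (1 + 0.036500) = 1.850750


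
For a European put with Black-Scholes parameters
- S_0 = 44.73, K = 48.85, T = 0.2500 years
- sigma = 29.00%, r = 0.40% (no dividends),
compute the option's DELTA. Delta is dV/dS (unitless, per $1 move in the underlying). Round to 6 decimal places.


d1 = -0.5282583520; d2 = -0.6732583520
phi(d1) = 0.3469873426; exp(-qT) = 1.0000000000; exp(-rT) = 0.9990004998
N(-d1) = 0.7013399830
Delta = -exp(-qT) * N(-d1) = -1.0000000000 * 0.7013399830 = -0.701340

Answer: Delta = -0.701340


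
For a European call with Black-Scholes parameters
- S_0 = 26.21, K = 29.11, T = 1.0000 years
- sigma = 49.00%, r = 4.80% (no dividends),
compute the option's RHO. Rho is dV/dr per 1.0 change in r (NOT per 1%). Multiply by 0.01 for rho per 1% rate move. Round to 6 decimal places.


Answer: Rho = 9.959963

Derivation:
d1 = 0.1287944073; d2 = -0.3612055927
phi(d1) = 0.3956471371; exp(-qT) = 1.0000000000; exp(-rT) = 0.9531337871
N(d2) = 0.3589728808
Rho = K*T*exp(-rT)*N(d2) = 29.1100 * 1.0000 * 0.9531337871 * 0.3589728808 = 9.959963


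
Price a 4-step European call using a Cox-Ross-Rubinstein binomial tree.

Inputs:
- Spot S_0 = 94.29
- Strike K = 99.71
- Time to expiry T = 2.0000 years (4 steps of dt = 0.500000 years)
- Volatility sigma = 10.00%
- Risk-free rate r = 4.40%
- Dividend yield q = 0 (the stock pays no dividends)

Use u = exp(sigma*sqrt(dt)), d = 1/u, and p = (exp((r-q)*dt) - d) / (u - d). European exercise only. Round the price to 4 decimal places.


Answer: Price = V(0,0) = 6.9652

Derivation:
dt = T/N = 0.500000
u = exp(sigma*sqrt(dt)) = 1.073271; d = 1/u = 0.931731
p = (exp((r-q)*dt) - d) / (u - d) = 0.639486
Discount per step: exp(-r*dt) = 0.978240
Stock lattice S(k, i) with i counting down-moves:
  k=0: S(0,0) = 94.2900
  k=1: S(1,0) = 101.1987; S(1,1) = 87.8530
  k=2: S(2,0) = 108.6136; S(2,1) = 94.2900; S(2,2) = 81.8554
  k=3: S(3,0) = 116.5718; S(3,1) = 101.1987; S(3,2) = 87.8530; S(3,3) = 76.2672
  k=4: S(4,0) = 125.1131; S(4,1) = 108.6136; S(4,2) = 94.2900; S(4,3) = 81.8554; S(4,4) = 71.0606
Terminal payoffs V(N, i) = max(S_T - K, 0):
  V(4,0) = 25.403065; V(4,1) = 8.903585; V(4,2) = 0.000000; V(4,3) = 0.000000; V(4,4) = 0.000000
Backward induction: V(k, i) = exp(-r*dt) * [p * V(k+1, i) + (1-p) * V(k+1, i+1)].
  V(3,0) = exp(-r*dt) * [p*25.403065 + (1-p)*8.903585] = 19.031441
  V(3,1) = exp(-r*dt) * [p*8.903585 + (1-p)*0.000000] = 5.569824
  V(3,2) = exp(-r*dt) * [p*0.000000 + (1-p)*0.000000] = 0.000000
  V(3,3) = exp(-r*dt) * [p*0.000000 + (1-p)*0.000000] = 0.000000
  V(2,0) = exp(-r*dt) * [p*19.031441 + (1-p)*5.569824] = 13.869822
  V(2,1) = exp(-r*dt) * [p*5.569824 + (1-p)*0.000000] = 3.484320
  V(2,2) = exp(-r*dt) * [p*0.000000 + (1-p)*0.000000] = 0.000000
  V(1,0) = exp(-r*dt) * [p*13.869822 + (1-p)*3.484320] = 9.905370
  V(1,1) = exp(-r*dt) * [p*3.484320 + (1-p)*0.000000] = 2.179689
  V(0,0) = exp(-r*dt) * [p*9.905370 + (1-p)*2.179689] = 6.965221


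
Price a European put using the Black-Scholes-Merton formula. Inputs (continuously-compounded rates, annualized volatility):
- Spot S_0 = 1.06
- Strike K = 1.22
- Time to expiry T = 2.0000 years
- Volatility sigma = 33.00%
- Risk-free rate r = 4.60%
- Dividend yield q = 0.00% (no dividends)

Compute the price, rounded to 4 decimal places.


Answer: Price = 0.2279

Derivation:
d1 = (ln(S/K) + (r - q + 0.5*sigma^2) * T) / (sigma * sqrt(T)) = 0.12924637
d2 = d1 - sigma * sqrt(T) = -0.33744411
exp(-rT) = 0.91210515; exp(-qT) = 1.00000000
P = K * exp(-rT) * N(-d2) - S_0 * exp(-qT) * N(-d1)
N(-d1) = 0.44858135; N(-d2) = 0.63210893
P = 1.2200 * 0.91210515 * 0.63210893 - 1.0600 * 1.00000000 * 0.44858135 = 0.2279


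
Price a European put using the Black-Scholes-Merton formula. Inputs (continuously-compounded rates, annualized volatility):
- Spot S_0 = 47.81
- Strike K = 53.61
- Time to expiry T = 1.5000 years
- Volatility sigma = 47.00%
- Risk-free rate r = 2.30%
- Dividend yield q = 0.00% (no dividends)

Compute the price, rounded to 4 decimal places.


Answer: Price = 13.3772

Derivation:
d1 = (ln(S/K) + (r - q + 0.5*sigma^2) * T) / (sigma * sqrt(T)) = 0.14883552
d2 = d1 - sigma * sqrt(T) = -0.42679457
exp(-rT) = 0.96608834; exp(-qT) = 1.00000000
P = K * exp(-rT) * N(-d2) - S_0 * exp(-qT) * N(-d1)
N(-d1) = 0.44084171; N(-d2) = 0.66523552
P = 53.6100 * 0.96608834 * 0.66523552 - 47.8100 * 1.00000000 * 0.44084171 = 13.3772


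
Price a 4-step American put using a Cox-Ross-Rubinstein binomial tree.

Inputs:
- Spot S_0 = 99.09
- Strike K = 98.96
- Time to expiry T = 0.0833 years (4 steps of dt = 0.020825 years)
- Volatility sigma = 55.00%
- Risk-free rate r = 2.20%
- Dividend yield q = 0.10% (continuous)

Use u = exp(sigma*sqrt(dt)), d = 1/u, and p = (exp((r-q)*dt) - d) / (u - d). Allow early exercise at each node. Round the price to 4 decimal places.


Answer: Price = V(0,0) = 5.7718

Derivation:
dt = T/N = 0.020825
u = exp(sigma*sqrt(dt)) = 1.082605; d = 1/u = 0.923698
p = (exp((r-q)*dt) - d) / (u - d) = 0.482921
Discount per step: exp(-r*dt) = 0.999542
Stock lattice S(k, i) with i counting down-moves:
  k=0: S(0,0) = 99.0900
  k=1: S(1,0) = 107.2753; S(1,1) = 91.5293
  k=2: S(2,0) = 116.1367; S(2,1) = 99.0900; S(2,2) = 84.5454
  k=3: S(3,0) = 125.7301; S(3,1) = 107.2753; S(3,2) = 91.5293; S(3,3) = 78.0945
  k=4: S(4,0) = 136.1160; S(4,1) = 116.1367; S(4,2) = 99.0900; S(4,3) = 84.5454; S(4,4) = 72.1357
Terminal payoffs V(N, i) = max(K - S_T, 0):
  V(4,0) = 0.000000; V(4,1) = 0.000000; V(4,2) = 0.000000; V(4,3) = 14.414575; V(4,4) = 26.824276
Backward induction: V(k, i) = exp(-r*dt) * [p * V(k+1, i) + (1-p) * V(k+1, i+1)]; then take max(V_cont, immediate exercise) for American.
  V(3,0) = exp(-r*dt) * [p*0.000000 + (1-p)*0.000000] = 0.000000; exercise = 0.000000; V(3,0) = max -> 0.000000
  V(3,1) = exp(-r*dt) * [p*0.000000 + (1-p)*0.000000] = 0.000000; exercise = 0.000000; V(3,1) = max -> 0.000000
  V(3,2) = exp(-r*dt) * [p*0.000000 + (1-p)*14.414575] = 7.450065; exercise = 7.430736; V(3,2) = max -> 7.450065
  V(3,3) = exp(-r*dt) * [p*14.414575 + (1-p)*26.824276] = 20.821834; exercise = 20.865535; V(3,3) = max -> 20.865535
  V(2,0) = exp(-r*dt) * [p*0.000000 + (1-p)*0.000000] = 0.000000; exercise = 0.000000; V(2,0) = max -> 0.000000
  V(2,1) = exp(-r*dt) * [p*0.000000 + (1-p)*7.450065] = 3.850510; exercise = 0.000000; V(2,1) = max -> 3.850510
  V(2,2) = exp(-r*dt) * [p*7.450065 + (1-p)*20.865535] = 14.380338; exercise = 14.414575; V(2,2) = max -> 14.414575
  V(1,0) = exp(-r*dt) * [p*0.000000 + (1-p)*3.850510] = 1.990107; exercise = 0.000000; V(1,0) = max -> 1.990107
  V(1,1) = exp(-r*dt) * [p*3.850510 + (1-p)*14.414575] = 9.308704; exercise = 7.430736; V(1,1) = max -> 9.308704
  V(0,0) = exp(-r*dt) * [p*1.990107 + (1-p)*9.308704] = 5.771758; exercise = 0.000000; V(0,0) = max -> 5.771758


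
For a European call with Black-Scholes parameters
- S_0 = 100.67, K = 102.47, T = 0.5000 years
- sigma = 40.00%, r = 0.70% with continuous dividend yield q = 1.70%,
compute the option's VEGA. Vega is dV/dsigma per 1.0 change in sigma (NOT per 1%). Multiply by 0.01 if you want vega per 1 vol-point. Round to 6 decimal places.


d1 = 0.0610861343; d2 = -0.2217565781
phi(d1) = 0.3981986446; exp(-qT) = 0.9915360229; exp(-rT) = 0.9965061179
Vega = S * exp(-qT) * phi(d1) * sqrt(T) = 100.6700 * 0.9915360229 * 0.3981986446 * 0.7071067812 = 28.105631

Answer: Vega = 28.105631


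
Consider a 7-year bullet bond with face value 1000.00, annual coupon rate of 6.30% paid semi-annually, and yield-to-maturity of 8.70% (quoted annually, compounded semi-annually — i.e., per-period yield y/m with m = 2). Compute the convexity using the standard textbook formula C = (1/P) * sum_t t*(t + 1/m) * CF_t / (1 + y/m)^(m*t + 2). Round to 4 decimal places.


Answer: Convexity = 36.2143

Derivation:
Coupon per period c = face * coupon_rate / m = 31.500000
Periods per year m = 2; per-period yield y/m = 0.043500
Number of cashflows N = 14
Cashflows (t years, CF_t, discount factor 1/(1+y/m)^(m*t), PV):
  t = 0.5000: CF_t = 31.500000, DF = 0.958313, PV = 30.186871
  t = 1.0000: CF_t = 31.500000, DF = 0.918365, PV = 28.928482
  t = 1.5000: CF_t = 31.500000, DF = 0.880081, PV = 27.722551
  t = 2.0000: CF_t = 31.500000, DF = 0.843393, PV = 26.566891
  t = 2.5000: CF_t = 31.500000, DF = 0.808235, PV = 25.459407
  t = 3.0000: CF_t = 31.500000, DF = 0.774543, PV = 24.398090
  t = 3.5000: CF_t = 31.500000, DF = 0.742254, PV = 23.381016
  t = 4.0000: CF_t = 31.500000, DF = 0.711312, PV = 22.406340
  t = 4.5000: CF_t = 31.500000, DF = 0.681660, PV = 21.472295
  t = 5.0000: CF_t = 31.500000, DF = 0.653244, PV = 20.577188
  t = 5.5000: CF_t = 31.500000, DF = 0.626013, PV = 19.719394
  t = 6.0000: CF_t = 31.500000, DF = 0.599916, PV = 18.897359
  t = 6.5000: CF_t = 31.500000, DF = 0.574908, PV = 18.109592
  t = 7.0000: CF_t = 1031.500000, DF = 0.550942, PV = 568.296374
Price P = sum_t PV_t = 876.121851
Convexity numerator sum_t t*(t + 1/m) * CF_t / (1+y/m)^(m*t + 2):
  t = 0.5000: term = 13.861276
  t = 1.0000: term = 39.850337
  t = 1.5000: term = 76.378222
  t = 2.0000: term = 121.990451
  t = 2.5000: term = 175.357620
  t = 3.0000: term = 235.266573
  t = 3.5000: term = 300.612136
  t = 4.0000: term = 370.389379
  t = 4.5000: term = 443.686367
  t = 5.0000: term = 519.677372
  t = 5.5000: term = 597.616527
  t = 6.0000: term = 676.831890
  t = 6.5000: term = 756.719890
  t = 7.0000: term = 27399.919147
Convexity = (1/P) * sum = 31728.157187 / 876.121851 = 36.214320


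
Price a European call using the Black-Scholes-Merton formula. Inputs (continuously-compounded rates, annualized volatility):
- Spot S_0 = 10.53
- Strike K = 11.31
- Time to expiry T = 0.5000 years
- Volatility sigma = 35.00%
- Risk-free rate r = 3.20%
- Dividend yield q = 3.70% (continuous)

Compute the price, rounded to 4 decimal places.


d1 = (ln(S/K) + (r - q + 0.5*sigma^2) * T) / (sigma * sqrt(T)) = -0.17509566
d2 = d1 - sigma * sqrt(T) = -0.42258303
exp(-rT) = 0.98412732; exp(-qT) = 0.98167007
C = S_0 * exp(-qT) * N(d1) - K * exp(-rT) * N(d2)
N(d1) = 0.43050224; N(d2) = 0.33629976
C = 10.5300 * 0.98167007 * 0.43050224 - 11.3100 * 0.98412732 * 0.33629976 = 0.7069

Answer: Price = 0.7069


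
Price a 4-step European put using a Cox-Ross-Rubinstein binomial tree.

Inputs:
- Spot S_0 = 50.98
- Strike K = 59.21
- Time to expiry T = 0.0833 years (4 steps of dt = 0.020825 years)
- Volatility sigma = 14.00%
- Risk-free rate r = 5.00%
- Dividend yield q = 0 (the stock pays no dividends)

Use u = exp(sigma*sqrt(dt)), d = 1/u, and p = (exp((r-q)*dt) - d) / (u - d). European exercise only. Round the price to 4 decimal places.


Answer: Price = V(0,0) = 7.9839

Derivation:
dt = T/N = 0.020825
u = exp(sigma*sqrt(dt)) = 1.020409; d = 1/u = 0.979999
p = (exp((r-q)*dt) - d) / (u - d) = 0.520730
Discount per step: exp(-r*dt) = 0.998959
Stock lattice S(k, i) with i counting down-moves:
  k=0: S(0,0) = 50.9800
  k=1: S(1,0) = 52.0204; S(1,1) = 49.9604
  k=2: S(2,0) = 53.0821; S(2,1) = 50.9800; S(2,2) = 48.9611
  k=3: S(3,0) = 54.1654; S(3,1) = 52.0204; S(3,2) = 49.9604; S(3,3) = 47.9819
  k=4: S(4,0) = 55.2709; S(4,1) = 53.0821; S(4,2) = 50.9800; S(4,3) = 48.9611; S(4,4) = 47.0222
Terminal payoffs V(N, i) = max(K - S_T, 0):
  V(4,0) = 3.939115; V(4,1) = 6.127897; V(4,2) = 8.230000; V(4,3) = 10.248858; V(4,4) = 12.187767
Backward induction: V(k, i) = exp(-r*dt) * [p * V(k+1, i) + (1-p) * V(k+1, i+1)].
  V(3,0) = exp(-r*dt) * [p*3.939115 + (1-p)*6.127897] = 4.982940
  V(3,1) = exp(-r*dt) * [p*6.127897 + (1-p)*8.230000] = 7.127945
  V(3,2) = exp(-r*dt) * [p*8.230000 + (1-p)*10.248858] = 9.188005
  V(3,3) = exp(-r*dt) * [p*10.248858 + (1-p)*12.187767] = 11.166485
  V(2,0) = exp(-r*dt) * [p*4.982940 + (1-p)*7.127945] = 6.004720
  V(2,1) = exp(-r*dt) * [p*7.127945 + (1-p)*9.188005] = 8.106823
  V(2,2) = exp(-r*dt) * [p*9.188005 + (1-p)*11.166485] = 10.125681
  V(1,0) = exp(-r*dt) * [p*6.004720 + (1-p)*8.106823] = 7.004897
  V(1,1) = exp(-r*dt) * [p*8.106823 + (1-p)*10.125681] = 9.064957
  V(0,0) = exp(-r*dt) * [p*7.004897 + (1-p)*9.064957] = 7.983903


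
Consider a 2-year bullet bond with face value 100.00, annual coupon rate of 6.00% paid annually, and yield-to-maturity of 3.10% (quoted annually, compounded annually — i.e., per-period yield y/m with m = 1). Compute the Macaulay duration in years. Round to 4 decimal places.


Answer: Macaulay duration = 1.9449 years

Derivation:
Coupon per period c = face * coupon_rate / m = 6.000000
Periods per year m = 1; per-period yield y/m = 0.031000
Number of cashflows N = 2
Cashflows (t years, CF_t, discount factor 1/(1+y/m)^(m*t), PV):
  t = 1.0000: CF_t = 6.000000, DF = 0.969932, PV = 5.819593
  t = 2.0000: CF_t = 106.000000, DF = 0.940768, PV = 99.721439
Price P = sum_t PV_t = 105.541031
Macaulay numerator sum_t t * PV_t:
  t * PV_t at t = 1.0000: 5.819593
  t * PV_t at t = 2.0000: 199.442877
Macaulay duration D = (sum_t t * PV_t) / P = 205.262470 / 105.541031 = 1.944859


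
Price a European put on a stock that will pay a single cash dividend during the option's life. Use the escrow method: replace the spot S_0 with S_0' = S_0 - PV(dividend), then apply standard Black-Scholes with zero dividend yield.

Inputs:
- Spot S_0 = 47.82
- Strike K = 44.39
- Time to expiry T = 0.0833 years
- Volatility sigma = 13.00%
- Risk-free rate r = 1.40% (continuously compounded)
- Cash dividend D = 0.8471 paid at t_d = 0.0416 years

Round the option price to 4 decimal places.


PV(D) = D * exp(-r * t_d) = 0.8471 * 0.99941777 = 0.84660679
S_0' = S_0 - PV(D) = 47.8200 - 0.84660679 = 46.97339321
d1 = (ln(S_0'/K) + (r + sigma^2/2)*T) / (sigma*sqrt(T)) = 1.55748398
d2 = d1 - sigma*sqrt(T) = 1.51996372
exp(-rT) = 0.99883448
N(-d1) = 0.05967781; N(-d2) = 0.06426005
P = K * exp(-rT) * N(-d2) - S_0' * N(-d1) = 44.3900 * 0.99883448 * 0.06426005 - 46.97339321 * 0.05967781 = 0.0459

Answer: Price = 0.0459


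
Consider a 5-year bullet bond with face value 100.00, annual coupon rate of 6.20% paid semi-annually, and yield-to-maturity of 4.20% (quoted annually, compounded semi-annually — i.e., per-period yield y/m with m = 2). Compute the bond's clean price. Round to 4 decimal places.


Answer: Price = 108.9358

Derivation:
Coupon per period c = face * coupon_rate / m = 3.100000
Periods per year m = 2; per-period yield y/m = 0.021000
Number of cashflows N = 10
Cashflows (t years, CF_t, discount factor 1/(1+y/m)^(m*t), PV):
  t = 0.5000: CF_t = 3.100000, DF = 0.979432, PV = 3.036239
  t = 1.0000: CF_t = 3.100000, DF = 0.959287, PV = 2.973789
  t = 1.5000: CF_t = 3.100000, DF = 0.939556, PV = 2.912624
  t = 2.0000: CF_t = 3.100000, DF = 0.920231, PV = 2.852717
  t = 2.5000: CF_t = 3.100000, DF = 0.901304, PV = 2.794042
  t = 3.0000: CF_t = 3.100000, DF = 0.882766, PV = 2.736574
  t = 3.5000: CF_t = 3.100000, DF = 0.864609, PV = 2.680288
  t = 4.0000: CF_t = 3.100000, DF = 0.846826, PV = 2.625160
  t = 4.5000: CF_t = 3.100000, DF = 0.829408, PV = 2.571165
  t = 5.0000: CF_t = 103.100000, DF = 0.812349, PV = 83.753168
Price P = sum_t PV_t = 108.935768


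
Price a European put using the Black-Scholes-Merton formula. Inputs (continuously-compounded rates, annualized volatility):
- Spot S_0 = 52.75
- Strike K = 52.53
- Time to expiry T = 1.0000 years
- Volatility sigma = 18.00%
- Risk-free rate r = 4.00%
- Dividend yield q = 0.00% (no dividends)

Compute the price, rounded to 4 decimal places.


Answer: Price = 2.6718

Derivation:
d1 = (ln(S/K) + (r - q + 0.5*sigma^2) * T) / (sigma * sqrt(T)) = 0.33544076
d2 = d1 - sigma * sqrt(T) = 0.15544076
exp(-rT) = 0.96078944; exp(-qT) = 1.00000000
P = K * exp(-rT) * N(-d2) - S_0 * exp(-qT) * N(-d1)
N(-d1) = 0.36864631; N(-d2) = 0.43823693
P = 52.5300 * 0.96078944 * 0.43823693 - 52.7500 * 1.00000000 * 0.36864631 = 2.6718


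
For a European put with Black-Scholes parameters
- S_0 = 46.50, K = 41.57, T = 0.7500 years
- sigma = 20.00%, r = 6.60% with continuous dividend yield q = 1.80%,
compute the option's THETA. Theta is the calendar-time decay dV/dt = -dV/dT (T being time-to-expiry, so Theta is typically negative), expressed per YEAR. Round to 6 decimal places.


Answer: Theta = -0.922281

Derivation:
d1 = 0.9415056338; d2 = 0.7683005530
phi(d1) = 0.2561082781; exp(-qT) = 0.9865907163; exp(-rT) = 0.9517051581
Theta = -S*exp(-qT)*phi(d1)*sigma/(2*sqrt(T)) + r*K*exp(-rT)*N(-d2) - q*S*exp(-qT)*N(-d1)
N(-d1) = 0.1732229018; N(-d2) = 0.2211543231; sqrt(T) = 0.8660254038
Term 1 = -46.5000 * 0.9865907163 * 0.2561082781 * 0.2000 / (2 * 0.8660254038) = -1.3566973038
Term 2 = 0.0660 * 41.5700 * 0.9517051581 * 0.2211543231 = 0.5774598803
Term 3 = -0.0180 * 46.5000 * 0.9865907163 * 0.1732229018 = -0.1430433894
Theta = -1.3566973038 + (0.5774598803) + (-0.1430433894) = -0.922281


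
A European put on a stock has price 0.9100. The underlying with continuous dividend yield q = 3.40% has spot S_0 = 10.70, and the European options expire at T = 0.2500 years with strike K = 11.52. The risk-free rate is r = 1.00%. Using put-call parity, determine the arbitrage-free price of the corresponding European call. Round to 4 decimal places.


Answer: Call price = 0.0282

Derivation:
Put-call parity: C - P = S_0 * exp(-qT) - K * exp(-rT).
S_0 * exp(-qT) = 10.7000 * 0.99153602 = 10.60943544
K * exp(-rT) = 11.5200 * 0.99750312 = 11.49123597
C = P + S*exp(-qT) - K*exp(-rT)
C = 0.9100 + 10.60943544 - 11.49123597 = 0.0282


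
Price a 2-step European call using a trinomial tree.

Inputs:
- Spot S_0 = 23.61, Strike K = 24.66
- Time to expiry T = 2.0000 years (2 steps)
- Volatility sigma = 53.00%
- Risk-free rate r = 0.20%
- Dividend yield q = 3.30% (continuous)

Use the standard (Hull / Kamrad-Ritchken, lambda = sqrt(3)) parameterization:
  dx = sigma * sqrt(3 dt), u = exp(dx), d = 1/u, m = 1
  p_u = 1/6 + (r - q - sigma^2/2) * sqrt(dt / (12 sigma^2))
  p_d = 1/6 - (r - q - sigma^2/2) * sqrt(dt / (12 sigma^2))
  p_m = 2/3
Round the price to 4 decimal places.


Answer: Price = V(0,0) = 4.0143

Derivation:
dt = T/N = 1.000000; dx = sigma*sqrt(3*dt) = 0.917987
u = exp(dx) = 2.504244; d = 1/u = 0.399322
p_u = 0.073283, p_m = 0.666667, p_d = 0.260050
Discount per step: exp(-r*dt) = 0.998002
Stock lattice S(k, j) with j the centered position index:
  k=0: S(0,+0) = 23.6100
  k=1: S(1,-1) = 9.4280; S(1,+0) = 23.6100; S(1,+1) = 59.1252
  k=2: S(2,-2) = 3.7648; S(2,-1) = 9.4280; S(2,+0) = 23.6100; S(2,+1) = 59.1252; S(2,+2) = 148.0639
Terminal payoffs V(N, j) = max(S_T - K, 0):
  V(2,-2) = 0.000000; V(2,-1) = 0.000000; V(2,+0) = 0.000000; V(2,+1) = 34.465203; V(2,+2) = 123.403940
Backward induction: V(k, j) = exp(-r*dt) * [p_u * V(k+1, j+1) + p_m * V(k+1, j) + p_d * V(k+1, j-1)]
  V(1,-1) = exp(-r*dt) * [p_u*0.000000 + p_m*0.000000 + p_d*0.000000] = 0.000000
  V(1,+0) = exp(-r*dt) * [p_u*34.465203 + p_m*0.000000 + p_d*0.000000] = 2.520667
  V(1,+1) = exp(-r*dt) * [p_u*123.403940 + p_m*34.465203 + p_d*0.000000] = 31.956234
  V(0,+0) = exp(-r*dt) * [p_u*31.956234 + p_m*2.520667 + p_d*0.000000] = 4.014256
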